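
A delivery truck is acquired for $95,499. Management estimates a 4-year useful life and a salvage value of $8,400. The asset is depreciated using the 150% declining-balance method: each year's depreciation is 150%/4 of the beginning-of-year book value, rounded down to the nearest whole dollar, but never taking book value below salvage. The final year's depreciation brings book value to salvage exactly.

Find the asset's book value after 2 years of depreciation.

$37,305

Depreciable base = $95,499 − $8,400 = $87,099.
Year 1: ⌊$95,499 × 150%/4⌋ = $35,812. Book value $59,687.
Year 2: ⌊$59,687 × 150%/4⌋ = $22,382. Book value $37,305.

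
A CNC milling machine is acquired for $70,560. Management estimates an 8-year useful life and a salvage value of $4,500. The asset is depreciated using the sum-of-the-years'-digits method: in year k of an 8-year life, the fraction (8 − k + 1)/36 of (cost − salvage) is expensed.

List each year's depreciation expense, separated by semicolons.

Depreciable base = $70,560 − $4,500 = $66,060.
Sum of the years' digits = 8+7+6+5+4+3+2+1 = 36.
Year 1: $66,060 × 8/36 = $14,680. Book value $55,880.
Year 2: $66,060 × 7/36 = $12,845. Book value $43,035.
Year 3: $66,060 × 6/36 = $11,010. Book value $32,025.
Year 4: $66,060 × 5/36 = $9,175. Book value $22,850.
Year 5: $66,060 × 4/36 = $7,340. Book value $15,510.
Year 6: $66,060 × 3/36 = $5,505. Book value $10,005.
Year 7: $66,060 × 2/36 = $3,670. Book value $6,335.
Year 8: $66,060 × 1/36 = $1,835. Book value $4,500.

$14,680; $12,845; $11,010; $9,175; $7,340; $5,505; $3,670; $1,835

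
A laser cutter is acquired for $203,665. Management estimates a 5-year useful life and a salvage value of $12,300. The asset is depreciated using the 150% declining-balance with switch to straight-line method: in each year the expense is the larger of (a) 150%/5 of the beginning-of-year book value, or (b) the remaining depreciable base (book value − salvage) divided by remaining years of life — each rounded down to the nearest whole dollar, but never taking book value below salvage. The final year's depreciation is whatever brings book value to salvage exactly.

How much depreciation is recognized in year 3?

Depreciable base = $203,665 − $12,300 = $191,365.
Year 1: DB = ⌊$203,665 × 150%/5⌋ = $61,099; SL = ⌊$191,365/5⌋ = $38,273 → take DB $61,099. Book value $142,566.
Year 2: DB = ⌊$142,566 × 150%/5⌋ = $42,769; SL = ⌊$130,266/4⌋ = $32,566 → take DB $42,769. Book value $99,797.
Year 3: DB = ⌊$99,797 × 150%/5⌋ = $29,939; SL = ⌊$87,497/3⌋ = $29,165 → take DB $29,939. Book value $69,858.

$29,939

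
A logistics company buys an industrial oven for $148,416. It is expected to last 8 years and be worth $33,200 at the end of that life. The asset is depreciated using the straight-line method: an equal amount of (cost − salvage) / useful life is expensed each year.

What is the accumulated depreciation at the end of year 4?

Depreciable base = $148,416 − $33,200 = $115,216.
Annual expense = $115,216 / 8 = $14,402.
End of year 1: book value $134,014.
End of year 2: book value $119,612.
End of year 3: book value $105,210.
End of year 4: book value $90,808.
Accumulated through year 4 = $148,416 − $90,808 = $57,608.

$57,608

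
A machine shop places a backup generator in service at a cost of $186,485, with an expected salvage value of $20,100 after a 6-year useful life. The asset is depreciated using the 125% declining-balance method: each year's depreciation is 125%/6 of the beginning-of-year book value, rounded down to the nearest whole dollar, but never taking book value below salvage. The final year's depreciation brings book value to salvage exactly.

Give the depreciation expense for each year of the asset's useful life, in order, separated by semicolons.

Depreciable base = $186,485 − $20,100 = $166,385.
Year 1: ⌊$186,485 × 125%/6⌋ = $38,851. Book value $147,634.
Year 2: ⌊$147,634 × 125%/6⌋ = $30,757. Book value $116,877.
Year 3: ⌊$116,877 × 125%/6⌋ = $24,349. Book value $92,528.
Year 4: ⌊$92,528 × 125%/6⌋ = $19,276. Book value $73,252.
Year 5: ⌊$73,252 × 125%/6⌋ = $15,260. Book value $57,992.
Year 6 (final): $57,992 − $20,100 = $37,892. Book value $20,100.

$38,851; $30,757; $24,349; $19,276; $15,260; $37,892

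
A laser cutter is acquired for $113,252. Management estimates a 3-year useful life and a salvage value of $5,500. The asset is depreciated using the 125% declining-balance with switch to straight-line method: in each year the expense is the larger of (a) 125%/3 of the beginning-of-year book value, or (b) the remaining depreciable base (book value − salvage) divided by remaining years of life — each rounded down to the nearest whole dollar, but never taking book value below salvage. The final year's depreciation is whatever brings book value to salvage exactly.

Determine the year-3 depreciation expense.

$30,282

Depreciable base = $113,252 − $5,500 = $107,752.
Year 1: DB = ⌊$113,252 × 125%/3⌋ = $47,188; SL = ⌊$107,752/3⌋ = $35,917 → take DB $47,188. Book value $66,064.
Year 2: DB = ⌊$66,064 × 125%/3⌋ = $27,526; SL = ⌊$60,564/2⌋ = $30,282 → take SL $30,282. Book value $35,782.
Year 3 (final): $35,782 − $5,500 = $30,282. Book value $5,500.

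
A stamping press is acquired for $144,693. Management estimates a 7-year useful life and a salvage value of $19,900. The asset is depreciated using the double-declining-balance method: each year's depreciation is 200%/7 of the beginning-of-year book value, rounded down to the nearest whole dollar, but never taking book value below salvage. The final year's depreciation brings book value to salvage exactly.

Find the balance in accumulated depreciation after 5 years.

Depreciable base = $144,693 − $19,900 = $124,793.
Year 1: ⌊$144,693 × 200%/7⌋ = $41,340. Book value $103,353.
Year 2: ⌊$103,353 × 200%/7⌋ = $29,529. Book value $73,824.
Year 3: ⌊$73,824 × 200%/7⌋ = $21,092. Book value $52,732.
Year 4: ⌊$52,732 × 200%/7⌋ = $15,066. Book value $37,666.
Year 5: ⌊$37,666 × 200%/7⌋ = $10,761. Book value $26,905.
Accumulated through year 5 = $144,693 − $26,905 = $117,788.

$117,788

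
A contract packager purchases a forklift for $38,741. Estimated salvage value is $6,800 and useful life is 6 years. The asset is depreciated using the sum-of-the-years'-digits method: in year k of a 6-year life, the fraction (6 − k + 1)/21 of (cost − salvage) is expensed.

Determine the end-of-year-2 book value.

$22,010

Depreciable base = $38,741 − $6,800 = $31,941.
Sum of the years' digits = 6+5+4+3+2+1 = 21.
Year 1: $31,941 × 6/21 = $9,126. Book value $29,615.
Year 2: $31,941 × 5/21 = $7,605. Book value $22,010.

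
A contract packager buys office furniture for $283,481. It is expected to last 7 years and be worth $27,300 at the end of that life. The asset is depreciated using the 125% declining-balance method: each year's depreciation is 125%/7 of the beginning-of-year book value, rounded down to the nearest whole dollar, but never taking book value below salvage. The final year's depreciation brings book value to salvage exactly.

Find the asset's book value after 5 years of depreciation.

$106,018

Depreciable base = $283,481 − $27,300 = $256,181.
Year 1: ⌊$283,481 × 125%/7⌋ = $50,621. Book value $232,860.
Year 2: ⌊$232,860 × 125%/7⌋ = $41,582. Book value $191,278.
Year 3: ⌊$191,278 × 125%/7⌋ = $34,156. Book value $157,122.
Year 4: ⌊$157,122 × 125%/7⌋ = $28,057. Book value $129,065.
Year 5: ⌊$129,065 × 125%/7⌋ = $23,047. Book value $106,018.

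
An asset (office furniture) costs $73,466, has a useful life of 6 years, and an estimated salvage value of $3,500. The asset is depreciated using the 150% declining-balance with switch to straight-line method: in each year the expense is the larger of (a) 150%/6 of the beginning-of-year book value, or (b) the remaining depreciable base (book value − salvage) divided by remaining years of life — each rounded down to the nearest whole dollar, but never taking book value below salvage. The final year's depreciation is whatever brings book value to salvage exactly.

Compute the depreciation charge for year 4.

Depreciable base = $73,466 − $3,500 = $69,966.
Year 1: DB = ⌊$73,466 × 150%/6⌋ = $18,366; SL = ⌊$69,966/6⌋ = $11,661 → take DB $18,366. Book value $55,100.
Year 2: DB = ⌊$55,100 × 150%/6⌋ = $13,775; SL = ⌊$51,600/5⌋ = $10,320 → take DB $13,775. Book value $41,325.
Year 3: DB = ⌊$41,325 × 150%/6⌋ = $10,331; SL = ⌊$37,825/4⌋ = $9,456 → take DB $10,331. Book value $30,994.
Year 4: DB = ⌊$30,994 × 150%/6⌋ = $7,748; SL = ⌊$27,494/3⌋ = $9,164 → take SL $9,164. Book value $21,830.

$9,164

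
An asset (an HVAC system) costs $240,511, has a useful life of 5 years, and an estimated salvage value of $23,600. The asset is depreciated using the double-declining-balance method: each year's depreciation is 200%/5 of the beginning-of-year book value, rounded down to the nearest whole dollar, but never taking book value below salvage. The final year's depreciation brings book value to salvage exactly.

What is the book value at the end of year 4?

Depreciable base = $240,511 − $23,600 = $216,911.
Year 1: ⌊$240,511 × 200%/5⌋ = $96,204. Book value $144,307.
Year 2: ⌊$144,307 × 200%/5⌋ = $57,722. Book value $86,585.
Year 3: ⌊$86,585 × 200%/5⌋ = $34,634. Book value $51,951.
Year 4: ⌊$51,951 × 200%/5⌋ = $20,780. Book value $31,171.

$31,171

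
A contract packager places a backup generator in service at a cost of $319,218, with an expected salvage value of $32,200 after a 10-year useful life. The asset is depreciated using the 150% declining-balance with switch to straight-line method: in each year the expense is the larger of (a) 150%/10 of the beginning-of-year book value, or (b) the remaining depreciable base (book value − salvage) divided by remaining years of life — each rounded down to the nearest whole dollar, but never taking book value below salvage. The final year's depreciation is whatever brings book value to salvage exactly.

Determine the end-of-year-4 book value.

$166,635

Depreciable base = $319,218 − $32,200 = $287,018.
Year 1: DB = ⌊$319,218 × 150%/10⌋ = $47,882; SL = ⌊$287,018/10⌋ = $28,701 → take DB $47,882. Book value $271,336.
Year 2: DB = ⌊$271,336 × 150%/10⌋ = $40,700; SL = ⌊$239,136/9⌋ = $26,570 → take DB $40,700. Book value $230,636.
Year 3: DB = ⌊$230,636 × 150%/10⌋ = $34,595; SL = ⌊$198,436/8⌋ = $24,804 → take DB $34,595. Book value $196,041.
Year 4: DB = ⌊$196,041 × 150%/10⌋ = $29,406; SL = ⌊$163,841/7⌋ = $23,405 → take DB $29,406. Book value $166,635.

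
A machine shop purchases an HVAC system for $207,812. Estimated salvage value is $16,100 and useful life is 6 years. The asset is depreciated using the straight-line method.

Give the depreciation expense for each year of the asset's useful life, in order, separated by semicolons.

$31,952; $31,952; $31,952; $31,952; $31,952; $31,952

Depreciable base = $207,812 − $16,100 = $191,712.
Annual expense = $191,712 / 6 = $31,952.
End of year 1: book value $175,860.
End of year 2: book value $143,908.
End of year 3: book value $111,956.
End of year 4: book value $80,004.
End of year 5: book value $48,052.
End of year 6: book value $16,100.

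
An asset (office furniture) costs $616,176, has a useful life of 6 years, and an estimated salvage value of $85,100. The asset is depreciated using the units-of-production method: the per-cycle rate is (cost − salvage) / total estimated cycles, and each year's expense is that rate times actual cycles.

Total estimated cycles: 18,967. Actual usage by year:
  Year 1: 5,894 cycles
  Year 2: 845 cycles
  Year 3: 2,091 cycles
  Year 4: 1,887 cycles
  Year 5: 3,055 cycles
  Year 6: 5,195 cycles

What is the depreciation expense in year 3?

$58,548

Depreciable base = $616,176 − $85,100 = $531,076.
Rate = $531,076 / 18,967 cycles = $28 per cycle.
Year 1: 5,894 × $28 = $165,032. Book value $451,144.
Year 2: 845 × $28 = $23,660. Book value $427,484.
Year 3: 2,091 × $28 = $58,548. Book value $368,936.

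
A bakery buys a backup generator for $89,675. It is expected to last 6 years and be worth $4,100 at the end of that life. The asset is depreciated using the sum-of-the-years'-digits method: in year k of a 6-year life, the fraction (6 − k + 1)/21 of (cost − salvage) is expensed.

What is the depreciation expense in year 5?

Depreciable base = $89,675 − $4,100 = $85,575.
Sum of the years' digits = 6+5+4+3+2+1 = 21.
Year 1: $85,575 × 6/21 = $24,450. Book value $65,225.
Year 2: $85,575 × 5/21 = $20,375. Book value $44,850.
Year 3: $85,575 × 4/21 = $16,300. Book value $28,550.
Year 4: $85,575 × 3/21 = $12,225. Book value $16,325.
Year 5: $85,575 × 2/21 = $8,150. Book value $8,175.

$8,150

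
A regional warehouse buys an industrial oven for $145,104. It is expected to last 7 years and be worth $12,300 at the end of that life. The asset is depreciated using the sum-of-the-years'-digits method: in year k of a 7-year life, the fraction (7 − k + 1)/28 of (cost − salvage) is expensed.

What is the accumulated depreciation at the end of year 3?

$85,374

Depreciable base = $145,104 − $12,300 = $132,804.
Sum of the years' digits = 7+6+5+4+3+2+1 = 28.
Year 1: $132,804 × 7/28 = $33,201. Book value $111,903.
Year 2: $132,804 × 6/28 = $28,458. Book value $83,445.
Year 3: $132,804 × 5/28 = $23,715. Book value $59,730.
Accumulated through year 3 = $145,104 − $59,730 = $85,374.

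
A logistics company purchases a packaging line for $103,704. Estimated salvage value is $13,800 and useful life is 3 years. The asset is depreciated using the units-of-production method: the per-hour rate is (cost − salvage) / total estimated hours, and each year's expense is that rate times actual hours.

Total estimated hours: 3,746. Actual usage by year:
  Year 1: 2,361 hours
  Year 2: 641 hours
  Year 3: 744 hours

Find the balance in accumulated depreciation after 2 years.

$72,048

Depreciable base = $103,704 − $13,800 = $89,904.
Rate = $89,904 / 3,746 hours = $24 per hour.
Year 1: 2,361 × $24 = $56,664. Book value $47,040.
Year 2: 641 × $24 = $15,384. Book value $31,656.
Accumulated through year 2 = $103,704 − $31,656 = $72,048.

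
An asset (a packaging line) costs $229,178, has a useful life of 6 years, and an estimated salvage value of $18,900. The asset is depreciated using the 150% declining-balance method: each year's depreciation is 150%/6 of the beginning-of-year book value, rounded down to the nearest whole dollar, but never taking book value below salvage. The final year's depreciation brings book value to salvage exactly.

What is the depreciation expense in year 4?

Depreciable base = $229,178 − $18,900 = $210,278.
Year 1: ⌊$229,178 × 150%/6⌋ = $57,294. Book value $171,884.
Year 2: ⌊$171,884 × 150%/6⌋ = $42,971. Book value $128,913.
Year 3: ⌊$128,913 × 150%/6⌋ = $32,228. Book value $96,685.
Year 4: ⌊$96,685 × 150%/6⌋ = $24,171. Book value $72,514.

$24,171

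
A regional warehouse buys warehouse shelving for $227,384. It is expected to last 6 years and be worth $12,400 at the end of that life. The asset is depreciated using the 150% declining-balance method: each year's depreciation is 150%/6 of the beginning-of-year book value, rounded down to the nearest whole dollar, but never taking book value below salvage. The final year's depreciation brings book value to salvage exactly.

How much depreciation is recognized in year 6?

Depreciable base = $227,384 − $12,400 = $214,984.
Year 1: ⌊$227,384 × 150%/6⌋ = $56,846. Book value $170,538.
Year 2: ⌊$170,538 × 150%/6⌋ = $42,634. Book value $127,904.
Year 3: ⌊$127,904 × 150%/6⌋ = $31,976. Book value $95,928.
Year 4: ⌊$95,928 × 150%/6⌋ = $23,982. Book value $71,946.
Year 5: ⌊$71,946 × 150%/6⌋ = $17,986. Book value $53,960.
Year 6 (final): $53,960 − $12,400 = $41,560. Book value $12,400.

$41,560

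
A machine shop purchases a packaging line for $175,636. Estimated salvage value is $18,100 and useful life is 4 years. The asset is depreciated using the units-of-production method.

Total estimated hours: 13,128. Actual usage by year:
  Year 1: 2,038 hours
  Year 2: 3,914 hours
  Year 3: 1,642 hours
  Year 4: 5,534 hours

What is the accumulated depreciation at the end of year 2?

$71,424

Depreciable base = $175,636 − $18,100 = $157,536.
Rate = $157,536 / 13,128 hours = $12 per hour.
Year 1: 2,038 × $12 = $24,456. Book value $151,180.
Year 2: 3,914 × $12 = $46,968. Book value $104,212.
Accumulated through year 2 = $175,636 − $104,212 = $71,424.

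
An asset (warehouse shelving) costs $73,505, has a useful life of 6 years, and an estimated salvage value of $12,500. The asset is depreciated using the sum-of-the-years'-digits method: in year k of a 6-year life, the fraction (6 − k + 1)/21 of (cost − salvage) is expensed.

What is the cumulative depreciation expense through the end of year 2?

$31,955

Depreciable base = $73,505 − $12,500 = $61,005.
Sum of the years' digits = 6+5+4+3+2+1 = 21.
Year 1: $61,005 × 6/21 = $17,430. Book value $56,075.
Year 2: $61,005 × 5/21 = $14,525. Book value $41,550.
Accumulated through year 2 = $73,505 − $41,550 = $31,955.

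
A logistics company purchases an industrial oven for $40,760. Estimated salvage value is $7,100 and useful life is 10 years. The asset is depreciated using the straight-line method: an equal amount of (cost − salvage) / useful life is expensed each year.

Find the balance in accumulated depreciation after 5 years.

Depreciable base = $40,760 − $7,100 = $33,660.
Annual expense = $33,660 / 10 = $3,366.
End of year 1: book value $37,394.
End of year 2: book value $34,028.
End of year 3: book value $30,662.
End of year 4: book value $27,296.
End of year 5: book value $23,930.
Accumulated through year 5 = $40,760 − $23,930 = $16,830.

$16,830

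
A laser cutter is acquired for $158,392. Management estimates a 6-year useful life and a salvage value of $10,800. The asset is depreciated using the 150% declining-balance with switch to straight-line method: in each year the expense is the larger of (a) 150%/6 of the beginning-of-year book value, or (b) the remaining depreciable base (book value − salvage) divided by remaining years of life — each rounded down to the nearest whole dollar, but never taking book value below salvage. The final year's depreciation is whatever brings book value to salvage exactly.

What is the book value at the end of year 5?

Depreciable base = $158,392 − $10,800 = $147,592.
Year 1: DB = ⌊$158,392 × 150%/6⌋ = $39,598; SL = ⌊$147,592/6⌋ = $24,598 → take DB $39,598. Book value $118,794.
Year 2: DB = ⌊$118,794 × 150%/6⌋ = $29,698; SL = ⌊$107,994/5⌋ = $21,598 → take DB $29,698. Book value $89,096.
Year 3: DB = ⌊$89,096 × 150%/6⌋ = $22,274; SL = ⌊$78,296/4⌋ = $19,574 → take DB $22,274. Book value $66,822.
Year 4: DB = ⌊$66,822 × 150%/6⌋ = $16,705; SL = ⌊$56,022/3⌋ = $18,674 → take SL $18,674. Book value $48,148.
Year 5: DB = ⌊$48,148 × 150%/6⌋ = $12,037; SL = ⌊$37,348/2⌋ = $18,674 → take SL $18,674. Book value $29,474.

$29,474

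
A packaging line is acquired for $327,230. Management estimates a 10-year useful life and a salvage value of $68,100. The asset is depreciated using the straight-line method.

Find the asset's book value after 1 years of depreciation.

Depreciable base = $327,230 − $68,100 = $259,130.
Annual expense = $259,130 / 10 = $25,913.
End of year 1: book value $301,317.

$301,317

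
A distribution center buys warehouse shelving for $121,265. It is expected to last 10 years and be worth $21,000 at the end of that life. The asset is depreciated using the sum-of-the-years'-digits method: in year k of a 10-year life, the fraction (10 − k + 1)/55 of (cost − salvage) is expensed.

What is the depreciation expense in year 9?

Depreciable base = $121,265 − $21,000 = $100,265.
Sum of the years' digits = 10+9+8+7+6+5+4+3+2+1 = 55.
Year 1: $100,265 × 10/55 = $18,230. Book value $103,035.
Year 2: $100,265 × 9/55 = $16,407. Book value $86,628.
Year 3: $100,265 × 8/55 = $14,584. Book value $72,044.
Year 4: $100,265 × 7/55 = $12,761. Book value $59,283.
Year 5: $100,265 × 6/55 = $10,938. Book value $48,345.
Year 6: $100,265 × 5/55 = $9,115. Book value $39,230.
Year 7: $100,265 × 4/55 = $7,292. Book value $31,938.
Year 8: $100,265 × 3/55 = $5,469. Book value $26,469.
Year 9: $100,265 × 2/55 = $3,646. Book value $22,823.

$3,646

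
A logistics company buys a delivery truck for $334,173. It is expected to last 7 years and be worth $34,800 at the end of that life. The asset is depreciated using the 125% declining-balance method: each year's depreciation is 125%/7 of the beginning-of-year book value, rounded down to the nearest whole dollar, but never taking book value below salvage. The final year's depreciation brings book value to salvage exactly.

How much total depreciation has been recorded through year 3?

$148,954

Depreciable base = $334,173 − $34,800 = $299,373.
Year 1: ⌊$334,173 × 125%/7⌋ = $59,673. Book value $274,500.
Year 2: ⌊$274,500 × 125%/7⌋ = $49,017. Book value $225,483.
Year 3: ⌊$225,483 × 125%/7⌋ = $40,264. Book value $185,219.
Accumulated through year 3 = $334,173 − $185,219 = $148,954.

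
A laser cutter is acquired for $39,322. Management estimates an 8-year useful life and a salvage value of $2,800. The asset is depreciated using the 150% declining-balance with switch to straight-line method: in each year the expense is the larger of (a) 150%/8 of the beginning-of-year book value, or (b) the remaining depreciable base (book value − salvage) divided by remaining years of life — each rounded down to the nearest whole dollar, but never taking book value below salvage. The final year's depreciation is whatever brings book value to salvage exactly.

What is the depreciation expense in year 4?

$3,954

Depreciable base = $39,322 − $2,800 = $36,522.
Year 1: DB = ⌊$39,322 × 150%/8⌋ = $7,372; SL = ⌊$36,522/8⌋ = $4,565 → take DB $7,372. Book value $31,950.
Year 2: DB = ⌊$31,950 × 150%/8⌋ = $5,990; SL = ⌊$29,150/7⌋ = $4,164 → take DB $5,990. Book value $25,960.
Year 3: DB = ⌊$25,960 × 150%/8⌋ = $4,867; SL = ⌊$23,160/6⌋ = $3,860 → take DB $4,867. Book value $21,093.
Year 4: DB = ⌊$21,093 × 150%/8⌋ = $3,954; SL = ⌊$18,293/5⌋ = $3,658 → take DB $3,954. Book value $17,139.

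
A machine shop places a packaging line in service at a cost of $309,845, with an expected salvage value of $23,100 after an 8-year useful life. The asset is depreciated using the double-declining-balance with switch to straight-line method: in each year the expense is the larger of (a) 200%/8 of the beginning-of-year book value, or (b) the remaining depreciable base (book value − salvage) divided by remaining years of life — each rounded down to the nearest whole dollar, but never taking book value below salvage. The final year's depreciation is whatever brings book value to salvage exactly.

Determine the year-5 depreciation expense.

$24,509

Depreciable base = $309,845 − $23,100 = $286,745.
Year 1: DB = ⌊$309,845 × 200%/8⌋ = $77,461; SL = ⌊$286,745/8⌋ = $35,843 → take DB $77,461. Book value $232,384.
Year 2: DB = ⌊$232,384 × 200%/8⌋ = $58,096; SL = ⌊$209,284/7⌋ = $29,897 → take DB $58,096. Book value $174,288.
Year 3: DB = ⌊$174,288 × 200%/8⌋ = $43,572; SL = ⌊$151,188/6⌋ = $25,198 → take DB $43,572. Book value $130,716.
Year 4: DB = ⌊$130,716 × 200%/8⌋ = $32,679; SL = ⌊$107,616/5⌋ = $21,523 → take DB $32,679. Book value $98,037.
Year 5: DB = ⌊$98,037 × 200%/8⌋ = $24,509; SL = ⌊$74,937/4⌋ = $18,734 → take DB $24,509. Book value $73,528.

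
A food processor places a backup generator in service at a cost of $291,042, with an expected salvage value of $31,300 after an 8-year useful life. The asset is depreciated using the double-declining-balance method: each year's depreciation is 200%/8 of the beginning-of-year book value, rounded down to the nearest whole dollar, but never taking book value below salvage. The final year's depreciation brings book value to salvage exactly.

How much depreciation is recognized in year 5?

Depreciable base = $291,042 − $31,300 = $259,742.
Year 1: ⌊$291,042 × 200%/8⌋ = $72,760. Book value $218,282.
Year 2: ⌊$218,282 × 200%/8⌋ = $54,570. Book value $163,712.
Year 3: ⌊$163,712 × 200%/8⌋ = $40,928. Book value $122,784.
Year 4: ⌊$122,784 × 200%/8⌋ = $30,696. Book value $92,088.
Year 5: ⌊$92,088 × 200%/8⌋ = $23,022. Book value $69,066.

$23,022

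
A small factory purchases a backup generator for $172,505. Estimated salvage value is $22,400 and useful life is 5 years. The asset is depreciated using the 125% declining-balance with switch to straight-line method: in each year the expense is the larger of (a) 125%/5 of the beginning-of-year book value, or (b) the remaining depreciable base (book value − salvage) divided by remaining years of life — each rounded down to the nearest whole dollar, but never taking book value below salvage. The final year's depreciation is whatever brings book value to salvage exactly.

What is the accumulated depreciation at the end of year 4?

Depreciable base = $172,505 − $22,400 = $150,105.
Year 1: DB = ⌊$172,505 × 125%/5⌋ = $43,126; SL = ⌊$150,105/5⌋ = $30,021 → take DB $43,126. Book value $129,379.
Year 2: DB = ⌊$129,379 × 125%/5⌋ = $32,344; SL = ⌊$106,979/4⌋ = $26,744 → take DB $32,344. Book value $97,035.
Year 3: DB = ⌊$97,035 × 125%/5⌋ = $24,258; SL = ⌊$74,635/3⌋ = $24,878 → take SL $24,878. Book value $72,157.
Year 4: DB = ⌊$72,157 × 125%/5⌋ = $18,039; SL = ⌊$49,757/2⌋ = $24,878 → take SL $24,878. Book value $47,279.
Accumulated through year 4 = $172,505 − $47,279 = $125,226.

$125,226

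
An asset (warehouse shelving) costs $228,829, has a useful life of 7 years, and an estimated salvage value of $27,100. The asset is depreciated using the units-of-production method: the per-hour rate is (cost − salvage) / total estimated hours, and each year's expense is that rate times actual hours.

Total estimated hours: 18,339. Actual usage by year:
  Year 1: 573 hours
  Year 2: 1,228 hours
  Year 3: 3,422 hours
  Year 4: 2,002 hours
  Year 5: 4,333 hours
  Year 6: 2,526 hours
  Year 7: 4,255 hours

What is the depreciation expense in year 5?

Depreciable base = $228,829 − $27,100 = $201,729.
Rate = $201,729 / 18,339 hours = $11 per hour.
Year 1: 573 × $11 = $6,303. Book value $222,526.
Year 2: 1,228 × $11 = $13,508. Book value $209,018.
Year 3: 3,422 × $11 = $37,642. Book value $171,376.
Year 4: 2,002 × $11 = $22,022. Book value $149,354.
Year 5: 4,333 × $11 = $47,663. Book value $101,691.

$47,663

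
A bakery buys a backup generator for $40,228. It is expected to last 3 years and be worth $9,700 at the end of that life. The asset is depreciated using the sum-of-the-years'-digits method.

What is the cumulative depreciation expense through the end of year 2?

$25,440

Depreciable base = $40,228 − $9,700 = $30,528.
Sum of the years' digits = 3+2+1 = 6.
Year 1: $30,528 × 3/6 = $15,264. Book value $24,964.
Year 2: $30,528 × 2/6 = $10,176. Book value $14,788.
Accumulated through year 2 = $40,228 − $14,788 = $25,440.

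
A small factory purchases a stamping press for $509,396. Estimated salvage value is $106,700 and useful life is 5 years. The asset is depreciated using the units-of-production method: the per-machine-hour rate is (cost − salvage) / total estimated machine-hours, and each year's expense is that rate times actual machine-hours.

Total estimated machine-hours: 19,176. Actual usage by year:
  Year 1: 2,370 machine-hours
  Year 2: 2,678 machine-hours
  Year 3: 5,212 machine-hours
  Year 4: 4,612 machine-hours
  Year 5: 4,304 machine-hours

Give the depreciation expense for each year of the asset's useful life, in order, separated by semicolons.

$49,770; $56,238; $109,452; $96,852; $90,384

Depreciable base = $509,396 − $106,700 = $402,696.
Rate = $402,696 / 19,176 machine-hours = $21 per machine-hour.
Year 1: 2,370 × $21 = $49,770. Book value $459,626.
Year 2: 2,678 × $21 = $56,238. Book value $403,388.
Year 3: 5,212 × $21 = $109,452. Book value $293,936.
Year 4: 4,612 × $21 = $96,852. Book value $197,084.
Year 5: 4,304 × $21 = $90,384. Book value $106,700.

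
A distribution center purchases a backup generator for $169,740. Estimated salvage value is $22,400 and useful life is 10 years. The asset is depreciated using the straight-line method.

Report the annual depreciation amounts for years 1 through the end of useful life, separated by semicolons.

$14,734; $14,734; $14,734; $14,734; $14,734; $14,734; $14,734; $14,734; $14,734; $14,734

Depreciable base = $169,740 − $22,400 = $147,340.
Annual expense = $147,340 / 10 = $14,734.
End of year 1: book value $155,006.
End of year 2: book value $140,272.
End of year 3: book value $125,538.
End of year 4: book value $110,804.
End of year 5: book value $96,070.
End of year 6: book value $81,336.
End of year 7: book value $66,602.
End of year 8: book value $51,868.
End of year 9: book value $37,134.
End of year 10: book value $22,400.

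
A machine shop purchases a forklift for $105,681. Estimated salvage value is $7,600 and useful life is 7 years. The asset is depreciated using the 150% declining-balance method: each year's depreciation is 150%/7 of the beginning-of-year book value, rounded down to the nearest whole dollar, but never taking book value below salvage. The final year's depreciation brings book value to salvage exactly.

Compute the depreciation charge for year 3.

$13,980

Depreciable base = $105,681 − $7,600 = $98,081.
Year 1: ⌊$105,681 × 150%/7⌋ = $22,645. Book value $83,036.
Year 2: ⌊$83,036 × 150%/7⌋ = $17,793. Book value $65,243.
Year 3: ⌊$65,243 × 150%/7⌋ = $13,980. Book value $51,263.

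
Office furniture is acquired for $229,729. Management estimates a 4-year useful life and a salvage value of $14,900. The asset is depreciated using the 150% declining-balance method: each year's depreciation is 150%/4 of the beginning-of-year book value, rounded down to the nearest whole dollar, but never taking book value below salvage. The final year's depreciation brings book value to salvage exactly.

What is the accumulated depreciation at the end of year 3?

Depreciable base = $229,729 − $14,900 = $214,829.
Year 1: ⌊$229,729 × 150%/4⌋ = $86,148. Book value $143,581.
Year 2: ⌊$143,581 × 150%/4⌋ = $53,842. Book value $89,739.
Year 3: ⌊$89,739 × 150%/4⌋ = $33,652. Book value $56,087.
Accumulated through year 3 = $229,729 − $56,087 = $173,642.

$173,642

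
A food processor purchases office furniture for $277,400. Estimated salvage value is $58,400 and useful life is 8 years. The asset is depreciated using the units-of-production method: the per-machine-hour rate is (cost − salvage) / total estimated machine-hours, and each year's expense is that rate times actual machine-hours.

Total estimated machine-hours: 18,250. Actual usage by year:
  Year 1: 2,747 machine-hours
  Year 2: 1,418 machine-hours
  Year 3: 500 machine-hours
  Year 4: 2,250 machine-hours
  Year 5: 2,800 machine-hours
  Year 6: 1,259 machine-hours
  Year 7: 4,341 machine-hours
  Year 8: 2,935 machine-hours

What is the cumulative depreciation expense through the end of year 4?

$82,980

Depreciable base = $277,400 − $58,400 = $219,000.
Rate = $219,000 / 18,250 machine-hours = $12 per machine-hour.
Year 1: 2,747 × $12 = $32,964. Book value $244,436.
Year 2: 1,418 × $12 = $17,016. Book value $227,420.
Year 3: 500 × $12 = $6,000. Book value $221,420.
Year 4: 2,250 × $12 = $27,000. Book value $194,420.
Accumulated through year 4 = $277,400 − $194,420 = $82,980.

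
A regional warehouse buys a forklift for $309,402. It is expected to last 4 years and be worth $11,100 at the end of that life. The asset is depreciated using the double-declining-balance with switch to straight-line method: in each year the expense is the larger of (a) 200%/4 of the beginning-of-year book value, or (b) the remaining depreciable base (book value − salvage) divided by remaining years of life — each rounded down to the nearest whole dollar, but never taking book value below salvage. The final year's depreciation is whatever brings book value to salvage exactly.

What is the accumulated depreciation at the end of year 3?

Depreciable base = $309,402 − $11,100 = $298,302.
Year 1: DB = ⌊$309,402 × 200%/4⌋ = $154,701; SL = ⌊$298,302/4⌋ = $74,575 → take DB $154,701. Book value $154,701.
Year 2: DB = ⌊$154,701 × 200%/4⌋ = $77,350; SL = ⌊$143,601/3⌋ = $47,867 → take DB $77,350. Book value $77,351.
Year 3: DB = ⌊$77,351 × 200%/4⌋ = $38,675; SL = ⌊$66,251/2⌋ = $33,125 → take DB $38,675. Book value $38,676.
Accumulated through year 3 = $309,402 − $38,676 = $270,726.

$270,726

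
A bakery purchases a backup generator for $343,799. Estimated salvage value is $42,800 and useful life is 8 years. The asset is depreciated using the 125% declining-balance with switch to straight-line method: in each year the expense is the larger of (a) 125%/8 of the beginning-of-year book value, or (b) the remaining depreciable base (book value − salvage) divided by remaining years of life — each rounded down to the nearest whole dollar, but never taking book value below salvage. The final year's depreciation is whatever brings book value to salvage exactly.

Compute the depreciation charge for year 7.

Depreciable base = $343,799 − $42,800 = $300,999.
Year 1: DB = ⌊$343,799 × 125%/8⌋ = $53,718; SL = ⌊$300,999/8⌋ = $37,624 → take DB $53,718. Book value $290,081.
Year 2: DB = ⌊$290,081 × 125%/8⌋ = $45,325; SL = ⌊$247,281/7⌋ = $35,325 → take DB $45,325. Book value $244,756.
Year 3: DB = ⌊$244,756 × 125%/8⌋ = $38,243; SL = ⌊$201,956/6⌋ = $33,659 → take DB $38,243. Book value $206,513.
Year 4: DB = ⌊$206,513 × 125%/8⌋ = $32,267; SL = ⌊$163,713/5⌋ = $32,742 → take SL $32,742. Book value $173,771.
Year 5: DB = ⌊$173,771 × 125%/8⌋ = $27,151; SL = ⌊$130,971/4⌋ = $32,742 → take SL $32,742. Book value $141,029.
Year 6: DB = ⌊$141,029 × 125%/8⌋ = $22,035; SL = ⌊$98,229/3⌋ = $32,743 → take SL $32,743. Book value $108,286.
Year 7: DB = ⌊$108,286 × 125%/8⌋ = $16,919; SL = ⌊$65,486/2⌋ = $32,743 → take SL $32,743. Book value $75,543.

$32,743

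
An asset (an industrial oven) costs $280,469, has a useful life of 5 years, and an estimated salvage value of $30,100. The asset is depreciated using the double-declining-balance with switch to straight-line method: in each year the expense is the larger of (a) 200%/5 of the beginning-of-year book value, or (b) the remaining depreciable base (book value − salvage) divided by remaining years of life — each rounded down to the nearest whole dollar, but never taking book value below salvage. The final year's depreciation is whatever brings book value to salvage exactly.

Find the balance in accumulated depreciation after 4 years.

$244,119

Depreciable base = $280,469 − $30,100 = $250,369.
Year 1: DB = ⌊$280,469 × 200%/5⌋ = $112,187; SL = ⌊$250,369/5⌋ = $50,073 → take DB $112,187. Book value $168,282.
Year 2: DB = ⌊$168,282 × 200%/5⌋ = $67,312; SL = ⌊$138,182/4⌋ = $34,545 → take DB $67,312. Book value $100,970.
Year 3: DB = ⌊$100,970 × 200%/5⌋ = $40,388; SL = ⌊$70,870/3⌋ = $23,623 → take DB $40,388. Book value $60,582.
Year 4: DB = ⌊$60,582 × 200%/5⌋ = $24,232; SL = ⌊$30,482/2⌋ = $15,241 → take DB $24,232. Book value $36,350.
Accumulated through year 4 = $280,469 − $36,350 = $244,119.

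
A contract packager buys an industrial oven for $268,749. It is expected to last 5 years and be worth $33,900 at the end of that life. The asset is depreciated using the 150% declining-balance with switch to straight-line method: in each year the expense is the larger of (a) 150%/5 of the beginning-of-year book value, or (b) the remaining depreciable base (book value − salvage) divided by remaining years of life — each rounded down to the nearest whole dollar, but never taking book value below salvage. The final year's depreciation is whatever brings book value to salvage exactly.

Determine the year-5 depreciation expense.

$29,141

Depreciable base = $268,749 − $33,900 = $234,849.
Year 1: DB = ⌊$268,749 × 150%/5⌋ = $80,624; SL = ⌊$234,849/5⌋ = $46,969 → take DB $80,624. Book value $188,125.
Year 2: DB = ⌊$188,125 × 150%/5⌋ = $56,437; SL = ⌊$154,225/4⌋ = $38,556 → take DB $56,437. Book value $131,688.
Year 3: DB = ⌊$131,688 × 150%/5⌋ = $39,506; SL = ⌊$97,788/3⌋ = $32,596 → take DB $39,506. Book value $92,182.
Year 4: DB = ⌊$92,182 × 150%/5⌋ = $27,654; SL = ⌊$58,282/2⌋ = $29,141 → take SL $29,141. Book value $63,041.
Year 5 (final): $63,041 − $33,900 = $29,141. Book value $33,900.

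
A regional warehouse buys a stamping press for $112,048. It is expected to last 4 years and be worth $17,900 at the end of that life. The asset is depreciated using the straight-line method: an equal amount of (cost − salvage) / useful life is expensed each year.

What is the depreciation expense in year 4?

$23,537

Depreciable base = $112,048 − $17,900 = $94,148.
Annual expense = $94,148 / 4 = $23,537.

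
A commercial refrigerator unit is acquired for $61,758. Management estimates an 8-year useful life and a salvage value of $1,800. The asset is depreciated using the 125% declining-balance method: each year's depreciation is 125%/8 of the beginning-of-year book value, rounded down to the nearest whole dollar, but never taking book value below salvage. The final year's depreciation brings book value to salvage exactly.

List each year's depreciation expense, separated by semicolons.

$9,649; $8,142; $6,869; $5,796; $4,890; $4,126; $3,482; $17,004

Depreciable base = $61,758 − $1,800 = $59,958.
Year 1: ⌊$61,758 × 125%/8⌋ = $9,649. Book value $52,109.
Year 2: ⌊$52,109 × 125%/8⌋ = $8,142. Book value $43,967.
Year 3: ⌊$43,967 × 125%/8⌋ = $6,869. Book value $37,098.
Year 4: ⌊$37,098 × 125%/8⌋ = $5,796. Book value $31,302.
Year 5: ⌊$31,302 × 125%/8⌋ = $4,890. Book value $26,412.
Year 6: ⌊$26,412 × 125%/8⌋ = $4,126. Book value $22,286.
Year 7: ⌊$22,286 × 125%/8⌋ = $3,482. Book value $18,804.
Year 8 (final): $18,804 − $1,800 = $17,004. Book value $1,800.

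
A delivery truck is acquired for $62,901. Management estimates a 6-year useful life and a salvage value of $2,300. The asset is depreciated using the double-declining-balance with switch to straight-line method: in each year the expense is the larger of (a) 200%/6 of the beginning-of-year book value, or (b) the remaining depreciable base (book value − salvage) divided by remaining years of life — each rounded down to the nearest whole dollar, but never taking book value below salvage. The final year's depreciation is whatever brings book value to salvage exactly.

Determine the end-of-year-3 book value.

Depreciable base = $62,901 − $2,300 = $60,601.
Year 1: DB = ⌊$62,901 × 200%/6⌋ = $20,967; SL = ⌊$60,601/6⌋ = $10,100 → take DB $20,967. Book value $41,934.
Year 2: DB = ⌊$41,934 × 200%/6⌋ = $13,978; SL = ⌊$39,634/5⌋ = $7,926 → take DB $13,978. Book value $27,956.
Year 3: DB = ⌊$27,956 × 200%/6⌋ = $9,318; SL = ⌊$25,656/4⌋ = $6,414 → take DB $9,318. Book value $18,638.

$18,638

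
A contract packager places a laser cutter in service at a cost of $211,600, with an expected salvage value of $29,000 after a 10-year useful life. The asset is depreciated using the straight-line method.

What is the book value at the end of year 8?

$65,520

Depreciable base = $211,600 − $29,000 = $182,600.
Annual expense = $182,600 / 10 = $18,260.
End of year 1: book value $193,340.
End of year 2: book value $175,080.
End of year 3: book value $156,820.
End of year 4: book value $138,560.
End of year 5: book value $120,300.
End of year 6: book value $102,040.
End of year 7: book value $83,780.
End of year 8: book value $65,520.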